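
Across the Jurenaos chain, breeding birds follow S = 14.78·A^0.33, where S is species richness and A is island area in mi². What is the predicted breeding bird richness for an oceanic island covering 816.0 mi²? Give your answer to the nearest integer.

135

S = 14.78 × 816^0.33 = 14.78 × 9.138 ≈ 135.1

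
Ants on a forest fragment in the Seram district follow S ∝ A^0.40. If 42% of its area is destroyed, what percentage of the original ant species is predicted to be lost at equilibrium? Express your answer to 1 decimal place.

19.6%

S_new/S_old = (A_new/A_old)^z = 0.58^0.4
= exp(0.4 × ln 0.58) = exp(0.4 × -0.5447) = exp(-0.2179) ≈ 0.8042
Fraction lost = 1 − 0.8042 = 0.1958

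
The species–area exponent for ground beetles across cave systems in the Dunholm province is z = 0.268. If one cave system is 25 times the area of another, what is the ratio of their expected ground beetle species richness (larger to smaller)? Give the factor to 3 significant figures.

2.37

S₂/S₁ = (A₂/A₁)^z = 25^0.268
ln(S₂/S₁) = 0.268 × ln 25 = 0.268 × 3.2189 = 0.8627
S₂/S₁ = e^0.8627 ≈ 2.369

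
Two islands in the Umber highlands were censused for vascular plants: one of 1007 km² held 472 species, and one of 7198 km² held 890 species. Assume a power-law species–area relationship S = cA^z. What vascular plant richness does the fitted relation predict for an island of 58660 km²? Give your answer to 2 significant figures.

z = ln(890/472) / ln(7198/1007) = 0.6342 / 1.9668 = 0.3225
c = 472 / 1007^0.3225 = 472 / 9.298 = 50.76
S₃ = 50.76 × 58660^0.3225 = 50.76 × 34.49 ≈ 1751

1800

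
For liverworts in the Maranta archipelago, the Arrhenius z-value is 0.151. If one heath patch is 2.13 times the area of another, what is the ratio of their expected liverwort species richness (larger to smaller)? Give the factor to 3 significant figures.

S₂/S₁ = (A₂/A₁)^z = 2.13^0.151
ln(S₂/S₁) = 0.151 × ln 2.13 = 0.151 × 0.7561 = 0.1142
S₂/S₁ = e^0.1142 ≈ 1.121

1.12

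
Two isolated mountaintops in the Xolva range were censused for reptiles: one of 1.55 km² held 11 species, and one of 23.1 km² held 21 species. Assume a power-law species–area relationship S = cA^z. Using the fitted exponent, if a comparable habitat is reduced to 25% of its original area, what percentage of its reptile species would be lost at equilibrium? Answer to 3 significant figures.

z = ln(21/11) / ln(23.1/1.55) = 0.6466 / 2.7016 = 0.2394
S_new/S_old = (A_new/A_old)^z = 0.25^0.2394 = exp(0.2394 × -1.3863) = 0.7176
Fraction lost = 1 − 0.7176 = 0.2824

28.2%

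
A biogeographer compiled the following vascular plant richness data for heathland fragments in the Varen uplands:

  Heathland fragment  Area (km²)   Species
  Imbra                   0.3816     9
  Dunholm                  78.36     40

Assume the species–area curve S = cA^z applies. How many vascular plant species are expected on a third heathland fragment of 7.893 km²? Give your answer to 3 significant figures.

21.0

z = ln(40/9) / ln(78.36/0.3816) = 1.4917 / 5.3247 = 0.2801
c = 9 / 0.3816^0.2801 = 9 / 0.7635 = 11.79
S₃ = 11.79 × 7.893^0.2801 = 11.79 × 1.784 ≈ 21.03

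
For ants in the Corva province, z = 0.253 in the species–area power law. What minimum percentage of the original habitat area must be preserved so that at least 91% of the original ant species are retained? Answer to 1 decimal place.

68.9%

Need (A_new/A_old)^0.253 = 0.91, so A_new/A_old = 0.91^(1/0.253) = 0.91^3.953
ln(A_new/A_old) = ln 0.91 / 0.253 = -0.0943 / 0.253 = -0.3728
A_new/A_old = e^-0.3728 ≈ 0.6888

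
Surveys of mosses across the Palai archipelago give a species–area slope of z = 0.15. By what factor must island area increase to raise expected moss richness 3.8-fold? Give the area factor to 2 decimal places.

(A₂/A₁)^0.15 = 3.8, so A₂/A₁ = 3.8^(1/0.15) = 3.8^6.667
ln(A₂/A₁) = ln 3.8 / 0.15 = 1.3350 / 0.15 = 8.9000
A₂/A₁ = e^8.9000 ≈ 7332

7332.03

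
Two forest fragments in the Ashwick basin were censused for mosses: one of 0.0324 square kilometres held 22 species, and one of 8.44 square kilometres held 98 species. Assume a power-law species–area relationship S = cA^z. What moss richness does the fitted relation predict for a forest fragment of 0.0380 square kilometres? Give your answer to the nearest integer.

23

z = ln(98/22) / ln(8.44/0.0324) = 1.4939 / 5.5626 = 0.2686
c = 22 / 0.0324^0.2686 = 22 / 0.3981 = 55.26
S₃ = 55.26 × 0.038^0.2686 = 55.26 × 0.4155 ≈ 22.96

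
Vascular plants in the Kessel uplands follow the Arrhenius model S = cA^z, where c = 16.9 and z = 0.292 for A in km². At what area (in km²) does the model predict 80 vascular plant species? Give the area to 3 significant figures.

205 km²

80 = 16.9 × A^0.292  ⇒  A^0.292 = 80/16.9 = 4.734
ln A = ln(4.734) / 0.292 = 1.5547 / 0.292 = 5.3244
A = e^5.3244 ≈ 205.3 km²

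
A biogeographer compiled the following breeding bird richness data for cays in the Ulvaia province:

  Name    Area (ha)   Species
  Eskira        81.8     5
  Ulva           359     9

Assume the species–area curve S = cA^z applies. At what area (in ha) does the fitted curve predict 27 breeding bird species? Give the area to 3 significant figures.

5700 ha

z = ln(9/5) / ln(359/81.8) = 0.5878 / 1.4790 = 0.3974
c = 5 / 81.8^0.3974 = 5 / 5.756 = 0.8686
A = (27/0.8686)^(1/0.3974) ⇒ ln A = ln(31.08)/0.3974 = 8.6478
A = e^8.6478 ≈ 5697 ha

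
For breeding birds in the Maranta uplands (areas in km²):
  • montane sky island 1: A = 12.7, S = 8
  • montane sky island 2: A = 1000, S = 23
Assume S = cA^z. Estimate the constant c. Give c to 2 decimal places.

4.33

z = ln(S₂/S₁) / ln(A₂/A₁) = ln(23/8) / ln(1000/12.7) = 1.0561 / 4.3662 = 0.2419
c = S₁ / A₁^z = 8 / 12.7^0.2419 = 8 / 1.849 = 4.326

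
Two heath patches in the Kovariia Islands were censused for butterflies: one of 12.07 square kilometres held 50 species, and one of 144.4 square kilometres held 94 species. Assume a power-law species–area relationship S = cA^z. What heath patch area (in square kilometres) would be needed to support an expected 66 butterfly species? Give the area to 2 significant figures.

z = ln(94/50) / ln(144.4/12.07) = 0.6313 / 2.4819 = 0.2544
c = 50 / 12.07^0.2544 = 50 / 1.884 = 26.54
A = (66/26.54)^(1/0.2544) ⇒ ln A = ln(2.487)/0.2544 = 3.5822
A = e^3.5822 ≈ 35.95 square kilometres

36 square kilometres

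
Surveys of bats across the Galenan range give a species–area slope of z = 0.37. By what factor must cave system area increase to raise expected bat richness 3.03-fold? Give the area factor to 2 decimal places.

(A₂/A₁)^0.37 = 3.03, so A₂/A₁ = 3.03^(1/0.37) = 3.03^2.703
ln(A₂/A₁) = ln 3.03 / 0.37 = 1.1086 / 0.37 = 2.9961
A₂/A₁ = e^2.9961 ≈ 20.01

20.01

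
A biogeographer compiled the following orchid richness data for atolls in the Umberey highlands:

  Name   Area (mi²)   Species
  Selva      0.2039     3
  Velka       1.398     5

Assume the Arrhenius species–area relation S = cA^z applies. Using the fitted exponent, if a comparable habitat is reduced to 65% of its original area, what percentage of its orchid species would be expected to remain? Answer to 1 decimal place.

89.2%

z = ln(5/3) / ln(1.398/0.2039) = 0.5108 / 1.9252 = 0.2653
S_new/S_old = (A_new/A_old)^z = 0.65^0.2653 = exp(0.2653 × -0.4308) = 0.892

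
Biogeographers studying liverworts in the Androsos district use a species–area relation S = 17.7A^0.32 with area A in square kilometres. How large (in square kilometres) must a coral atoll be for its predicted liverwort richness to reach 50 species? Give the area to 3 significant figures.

50 = 17.7 × A^0.32  ⇒  A^0.32 = 50/17.7 = 2.825
ln A = ln(2.825) / 0.32 = 1.0385 / 0.32 = 3.2452
A = e^3.2452 ≈ 25.67 square kilometres

25.7 square kilometres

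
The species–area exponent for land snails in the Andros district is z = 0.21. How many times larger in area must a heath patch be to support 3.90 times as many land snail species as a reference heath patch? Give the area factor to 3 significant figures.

(A₂/A₁)^0.21 = 3.9, so A₂/A₁ = 3.9^(1/0.21) = 3.9^4.762
ln(A₂/A₁) = ln 3.9 / 0.21 = 1.3610 / 0.21 = 6.4808
A₂/A₁ = e^6.4808 ≈ 652.5

653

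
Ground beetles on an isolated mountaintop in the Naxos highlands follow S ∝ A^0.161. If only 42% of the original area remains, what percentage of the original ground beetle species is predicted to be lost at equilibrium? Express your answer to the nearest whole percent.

S_new/S_old = (A_new/A_old)^z = 0.42^0.161
= exp(0.161 × ln 0.42) = exp(0.161 × -0.8675) = exp(-0.1397) ≈ 0.8696
Fraction lost = 1 − 0.8696 = 0.1304

13%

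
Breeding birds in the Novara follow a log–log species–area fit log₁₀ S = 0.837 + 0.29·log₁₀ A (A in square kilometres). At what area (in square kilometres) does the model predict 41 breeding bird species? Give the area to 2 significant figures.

41 = 6.871 × A^0.29  ⇒  A^0.29 = 41/6.871 = 5.967
ln A = ln(5.967) / 0.29 = 1.7863 / 0.29 = 6.1597
A = e^6.1597 ≈ 473.3 square kilometres

470 square kilometres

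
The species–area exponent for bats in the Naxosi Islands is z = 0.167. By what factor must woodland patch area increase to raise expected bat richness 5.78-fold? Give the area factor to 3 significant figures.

36500

(A₂/A₁)^0.167 = 5.78, so A₂/A₁ = 5.78^(1/0.167) = 5.78^5.988
ln(A₂/A₁) = ln 5.78 / 0.167 = 1.7544 / 0.167 = 10.5054
A₂/A₁ = e^10.5054 ≈ 36513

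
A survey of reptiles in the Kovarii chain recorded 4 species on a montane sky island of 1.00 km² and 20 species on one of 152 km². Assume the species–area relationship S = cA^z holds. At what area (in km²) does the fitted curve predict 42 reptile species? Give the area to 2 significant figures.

1500 km²

z = ln(20/4) / ln(152/1) = 1.6094 / 5.0239 = 0.3204
c = 4 / 1^0.3204 = 4 / 1 = 4
A = (42/4)^(1/0.3204) ⇒ ln A = ln(10.5)/0.3204 = 7.3398
A = e^7.3398 ≈ 1540 km²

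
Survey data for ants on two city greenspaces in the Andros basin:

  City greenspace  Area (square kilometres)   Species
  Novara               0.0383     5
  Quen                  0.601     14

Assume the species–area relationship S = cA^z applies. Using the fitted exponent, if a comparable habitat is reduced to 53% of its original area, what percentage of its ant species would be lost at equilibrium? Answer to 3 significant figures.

z = ln(14/5) / ln(0.601/0.0383) = 1.0296 / 2.7531 = 0.3740
S_new/S_old = (A_new/A_old)^z = 0.53^0.3740 = exp(0.3740 × -0.6349) = 0.7887
Fraction lost = 1 − 0.7887 = 0.2113

21.1%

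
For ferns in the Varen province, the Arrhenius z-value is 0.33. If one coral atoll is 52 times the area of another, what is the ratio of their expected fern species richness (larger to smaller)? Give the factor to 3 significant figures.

3.68

S₂/S₁ = (A₂/A₁)^z = 52^0.33
ln(S₂/S₁) = 0.33 × ln 52 = 0.33 × 3.9512 = 1.3039
S₂/S₁ = e^1.3039 ≈ 3.684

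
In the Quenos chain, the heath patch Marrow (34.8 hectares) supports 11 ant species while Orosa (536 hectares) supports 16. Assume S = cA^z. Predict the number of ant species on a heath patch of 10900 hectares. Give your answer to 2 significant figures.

z = ln(16/11) / ln(536/34.8) = 0.3747 / 2.7345 = 0.1370
c = 11 / 34.8^0.1370 = 11 / 1.626 = 6.763
S₃ = 6.763 × 10900^0.1370 = 6.763 × 3.575 ≈ 24.18

24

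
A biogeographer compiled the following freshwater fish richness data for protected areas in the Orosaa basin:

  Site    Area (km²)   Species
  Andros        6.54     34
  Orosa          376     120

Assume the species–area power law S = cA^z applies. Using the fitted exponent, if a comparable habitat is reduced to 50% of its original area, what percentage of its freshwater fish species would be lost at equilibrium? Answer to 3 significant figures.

z = ln(120/34) / ln(376/6.54) = 1.2611 / 4.0517 = 0.3113
S_new/S_old = (A_new/A_old)^z = 0.5^0.3113 = exp(0.3113 × -0.6931) = 0.8059
Fraction lost = 1 − 0.8059 = 0.1941

19.4%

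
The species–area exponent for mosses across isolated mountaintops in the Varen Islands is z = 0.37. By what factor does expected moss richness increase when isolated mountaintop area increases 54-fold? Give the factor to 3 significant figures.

4.38

S₂/S₁ = (A₂/A₁)^z = 54^0.37
ln(S₂/S₁) = 0.37 × ln 54 = 0.37 × 3.9890 = 1.4759
S₂/S₁ = e^1.4759 ≈ 4.375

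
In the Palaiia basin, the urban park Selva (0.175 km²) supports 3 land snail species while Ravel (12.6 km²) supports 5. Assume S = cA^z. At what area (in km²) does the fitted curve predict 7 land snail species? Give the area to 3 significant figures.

211 km²

z = ln(5/3) / ln(12.6/0.175) = 0.5108 / 4.2767 = 0.1194
c = 3 / 0.175^0.1194 = 3 / 0.8121 = 3.694
A = (7/3.694)^(1/0.1194) ⇒ ln A = ln(1.895)/0.1194 = 5.3507
A = e^5.3507 ≈ 210.7 km²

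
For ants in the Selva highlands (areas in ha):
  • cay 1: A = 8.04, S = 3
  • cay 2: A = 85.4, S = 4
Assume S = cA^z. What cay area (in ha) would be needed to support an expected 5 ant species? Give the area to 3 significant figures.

534 ha

z = ln(4/3) / ln(85.4/8.04) = 0.2877 / 2.3629 = 0.1217
c = 3 / 8.04^0.1217 = 3 / 1.289 = 2.328
A = (5/2.328)^(1/0.1217) ⇒ ln A = ln(2.148)/0.1217 = 6.2802
A = e^6.2802 ≈ 533.9 ha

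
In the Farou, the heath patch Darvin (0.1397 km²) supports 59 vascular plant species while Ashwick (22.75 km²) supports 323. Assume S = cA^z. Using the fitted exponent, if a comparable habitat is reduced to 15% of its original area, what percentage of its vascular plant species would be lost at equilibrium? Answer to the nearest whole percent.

z = ln(323/59) / ln(22.75/0.1397) = 1.7001 / 5.0928 = 0.3338
S_new/S_old = (A_new/A_old)^z = 0.15^0.3338 = exp(0.3338 × -1.8971) = 0.5308
Fraction lost = 1 − 0.5308 = 0.4692

47%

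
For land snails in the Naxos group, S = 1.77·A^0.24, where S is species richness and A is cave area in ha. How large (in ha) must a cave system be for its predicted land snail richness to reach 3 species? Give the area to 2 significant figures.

9.0 ha

3 = 1.77 × A^0.24  ⇒  A^0.24 = 3/1.77 = 1.695
ln A = ln(1.695) / 0.24 = 0.5276 / 0.24 = 2.1985
A = e^2.1985 ≈ 9.011 ha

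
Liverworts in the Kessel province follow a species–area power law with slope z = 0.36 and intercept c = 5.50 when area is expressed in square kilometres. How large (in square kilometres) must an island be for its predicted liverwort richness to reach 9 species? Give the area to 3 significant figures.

3.93 square kilometres

9 = 5.5 × A^0.36  ⇒  A^0.36 = 9/5.5 = 1.636
ln A = ln(1.636) / 0.36 = 0.4925 / 0.36 = 1.3680
A = e^1.3680 ≈ 3.927 square kilometres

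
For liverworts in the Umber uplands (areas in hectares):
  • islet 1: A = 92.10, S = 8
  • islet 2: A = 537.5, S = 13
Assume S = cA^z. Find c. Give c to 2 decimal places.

2.30

z = ln(S₂/S₁) / ln(A₂/A₁) = ln(13/8) / ln(537.5/92.1) = 0.4855 / 1.7641 = 0.2752
c = S₁ / A₁^z = 8 / 92.1^0.2752 = 8 / 3.472 = 2.304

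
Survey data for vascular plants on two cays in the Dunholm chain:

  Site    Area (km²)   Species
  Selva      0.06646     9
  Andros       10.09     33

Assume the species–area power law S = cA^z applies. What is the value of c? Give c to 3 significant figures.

18.1

z = ln(S₂/S₁) / ln(A₂/A₁) = ln(33/9) / ln(10.09/0.06646) = 1.2993 / 5.0227 = 0.2587
c = S₁ / A₁^z = 9 / 0.06646^0.2587 = 9 / 0.4959 = 18.15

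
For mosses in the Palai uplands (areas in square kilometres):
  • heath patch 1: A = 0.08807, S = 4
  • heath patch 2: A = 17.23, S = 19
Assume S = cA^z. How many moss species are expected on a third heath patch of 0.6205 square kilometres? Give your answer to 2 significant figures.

7.1

z = ln(19/4) / ln(17.23/0.08807) = 1.5581 / 5.2763 = 0.2953
c = 4 / 0.08807^0.2953 = 4 / 0.488 = 8.197
S₃ = 8.197 × 0.6205^0.2953 = 8.197 × 0.8685 ≈ 7.12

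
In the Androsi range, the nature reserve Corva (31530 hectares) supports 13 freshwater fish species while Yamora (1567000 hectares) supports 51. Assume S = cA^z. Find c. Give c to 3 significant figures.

z = ln(S₂/S₁) / ln(A₂/A₁) = ln(51/13) / ln(1567000/31530) = 1.3669 / 3.9060 = 0.3499
c = S₁ / A₁^z = 13 / 31530^0.3499 = 13 / 37.52 = 0.3464

0.346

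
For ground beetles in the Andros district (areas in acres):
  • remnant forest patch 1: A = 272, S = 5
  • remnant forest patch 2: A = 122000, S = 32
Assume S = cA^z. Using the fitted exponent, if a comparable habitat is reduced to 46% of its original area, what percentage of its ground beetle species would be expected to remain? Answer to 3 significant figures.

z = ln(32/5) / ln(122000/272) = 1.8563 / 6.1060 = 0.3040
S_new/S_old = (A_new/A_old)^z = 0.46^0.3040 = exp(0.3040 × -0.7765) = 0.7897

79.0%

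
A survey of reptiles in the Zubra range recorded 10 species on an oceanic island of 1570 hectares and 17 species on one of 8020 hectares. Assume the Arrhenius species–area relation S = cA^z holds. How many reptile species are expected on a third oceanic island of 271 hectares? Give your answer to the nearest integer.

z = ln(17/10) / ln(8020/1570) = 0.5306 / 1.6309 = 0.3254
c = 10 / 1570^0.3254 = 10 / 10.96 = 0.9123
S₃ = 0.9123 × 271^0.3254 = 0.9123 × 6.189 ≈ 5.646

6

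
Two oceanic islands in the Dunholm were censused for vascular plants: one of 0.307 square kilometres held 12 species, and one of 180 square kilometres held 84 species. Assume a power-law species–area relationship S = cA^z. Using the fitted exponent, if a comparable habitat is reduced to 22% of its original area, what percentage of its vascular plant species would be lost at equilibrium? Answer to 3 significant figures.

z = ln(84/12) / ln(180/0.307) = 1.9459 / 6.3739 = 0.3053
S_new/S_old = (A_new/A_old)^z = 0.22^0.3053 = exp(0.3053 × -1.5141) = 0.6299
Fraction lost = 1 − 0.6299 = 0.3701

37.0%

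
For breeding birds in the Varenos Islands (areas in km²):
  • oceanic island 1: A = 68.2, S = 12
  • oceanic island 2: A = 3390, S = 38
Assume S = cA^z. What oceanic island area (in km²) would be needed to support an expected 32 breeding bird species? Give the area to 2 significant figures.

z = ln(38/12) / ln(3390/68.2) = 1.1527 / 3.9061 = 0.2951
c = 12 / 68.2^0.2951 = 12 / 3.476 = 3.452
A = (32/3.452)^(1/0.2951) ⇒ ln A = ln(9.271)/0.2951 = 7.5462
A = e^7.5462 ≈ 1894 km²

1900 km²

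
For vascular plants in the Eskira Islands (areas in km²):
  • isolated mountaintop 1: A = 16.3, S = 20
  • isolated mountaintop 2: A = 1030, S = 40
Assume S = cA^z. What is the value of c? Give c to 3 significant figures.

12.5

z = ln(S₂/S₁) / ln(A₂/A₁) = ln(40/20) / ln(1030/16.3) = 0.6931 / 4.1461 = 0.1672
c = S₁ / A₁^z = 20 / 16.3^0.1672 = 20 / 1.595 = 12.54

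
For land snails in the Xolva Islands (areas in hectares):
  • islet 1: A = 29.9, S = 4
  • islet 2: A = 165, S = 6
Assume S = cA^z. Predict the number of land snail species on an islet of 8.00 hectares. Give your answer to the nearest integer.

z = ln(6/4) / ln(165/29.9) = 0.4055 / 1.7081 = 0.2374
c = 4 / 29.9^0.2374 = 4 / 2.24 = 1.786
S₃ = 1.786 × 8^0.2374 = 1.786 × 1.638 ≈ 2.925

3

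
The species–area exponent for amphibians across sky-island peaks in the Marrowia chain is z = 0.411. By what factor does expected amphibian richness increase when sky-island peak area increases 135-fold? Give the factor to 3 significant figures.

S₂/S₁ = (A₂/A₁)^z = 135^0.411
ln(S₂/S₁) = 0.411 × ln 135 = 0.411 × 4.9053 = 2.0161
S₂/S₁ = e^2.0161 ≈ 7.509

7.51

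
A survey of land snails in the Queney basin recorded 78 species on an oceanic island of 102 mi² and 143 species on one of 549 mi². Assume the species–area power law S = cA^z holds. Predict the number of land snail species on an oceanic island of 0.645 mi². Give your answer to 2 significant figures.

13

z = ln(143/78) / ln(549/102) = 0.6061 / 1.6831 = 0.3601
c = 78 / 102^0.3601 = 78 / 5.289 = 14.75
S₃ = 14.75 × 0.645^0.3601 = 14.75 × 0.8539 ≈ 12.59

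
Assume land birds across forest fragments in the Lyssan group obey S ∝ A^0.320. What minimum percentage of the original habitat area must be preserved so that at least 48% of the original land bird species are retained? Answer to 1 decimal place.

Need (A_new/A_old)^0.32 = 0.48, so A_new/A_old = 0.48^(1/0.32) = 0.48^3.125
ln(A_new/A_old) = ln 0.48 / 0.32 = -0.7340 / 0.32 = -2.2937
A_new/A_old = e^-2.2937 ≈ 0.1009

10.1%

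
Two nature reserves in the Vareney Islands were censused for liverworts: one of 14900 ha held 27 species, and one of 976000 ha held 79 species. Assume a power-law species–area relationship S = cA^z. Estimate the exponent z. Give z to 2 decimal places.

Taking logs: ln S = ln c + z ln A, so z = (ln S₂ − ln S₁)/(ln A₂ − ln A₁).
z = ln(79/27) / ln(976000/14900) = ln(2.926) / ln(65.5) = 1.0736 / 4.1821 = 0.2567

0.26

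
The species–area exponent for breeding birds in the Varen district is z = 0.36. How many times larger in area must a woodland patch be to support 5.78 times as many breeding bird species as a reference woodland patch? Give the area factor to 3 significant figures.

(A₂/A₁)^0.36 = 5.78, so A₂/A₁ = 5.78^(1/0.36) = 5.78^2.778
ln(A₂/A₁) = ln 5.78 / 0.36 = 1.7544 / 0.36 = 4.8733
A₂/A₁ = e^4.8733 ≈ 130.8

131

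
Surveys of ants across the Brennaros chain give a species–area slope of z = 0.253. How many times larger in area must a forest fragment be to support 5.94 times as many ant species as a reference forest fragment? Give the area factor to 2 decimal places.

1144.05

(A₂/A₁)^0.253 = 5.94, so A₂/A₁ = 5.94^(1/0.253) = 5.94^3.953
ln(A₂/A₁) = ln 5.94 / 0.253 = 1.7817 / 0.253 = 7.0423
A₂/A₁ = e^7.0423 ≈ 1144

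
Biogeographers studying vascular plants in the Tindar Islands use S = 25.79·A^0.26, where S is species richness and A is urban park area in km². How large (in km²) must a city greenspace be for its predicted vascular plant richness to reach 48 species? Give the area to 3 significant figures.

48 = 25.79 × A^0.26  ⇒  A^0.26 = 48/25.79 = 1.861
ln A = ln(1.861) / 0.26 = 0.6212 / 0.26 = 2.3893
A = e^2.3893 ≈ 10.91 km²

10.9 km²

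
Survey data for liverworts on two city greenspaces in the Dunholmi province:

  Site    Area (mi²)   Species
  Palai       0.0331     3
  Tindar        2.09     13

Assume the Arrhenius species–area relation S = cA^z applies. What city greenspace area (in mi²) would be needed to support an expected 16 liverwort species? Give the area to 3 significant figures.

z = ln(13/3) / ln(2.09/0.0331) = 1.4663 / 4.1454 = 0.3537
c = 3 / 0.0331^0.3537 = 3 / 0.2995 = 10.02
A = (16/10.02)^(1/0.3537) ⇒ ln A = ln(1.597)/0.3537 = 1.3242
A = e^1.3242 ≈ 3.759 mi²

3.76 mi²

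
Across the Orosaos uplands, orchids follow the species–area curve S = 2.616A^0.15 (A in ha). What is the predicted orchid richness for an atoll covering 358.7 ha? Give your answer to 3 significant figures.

6.32

S = 2.616 × 358.7^0.15 = 2.616 × 2.417 ≈ 6.322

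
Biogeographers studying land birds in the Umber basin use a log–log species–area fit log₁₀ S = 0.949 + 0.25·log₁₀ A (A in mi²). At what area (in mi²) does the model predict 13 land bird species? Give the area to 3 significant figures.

13 = 8.892 × A^0.25  ⇒  A^0.25 = 13/8.892 = 1.462
ln A = ln(1.462) / 0.25 = 0.3798 / 0.25 = 1.5192
A = e^1.5192 ≈ 4.568 mi²

4.57 mi²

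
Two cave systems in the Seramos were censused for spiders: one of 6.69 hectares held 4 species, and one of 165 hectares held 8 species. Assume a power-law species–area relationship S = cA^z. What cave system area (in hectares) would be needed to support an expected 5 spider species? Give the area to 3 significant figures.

18.8 hectares

z = ln(8/4) / ln(165/6.69) = 0.6931 / 3.2053 = 0.2162
c = 4 / 6.69^0.2162 = 4 / 1.508 = 2.652
A = (5/2.652)^(1/0.2162) ⇒ ln A = ln(1.885)/0.2162 = 2.9325
A = e^2.9325 ≈ 18.77 hectares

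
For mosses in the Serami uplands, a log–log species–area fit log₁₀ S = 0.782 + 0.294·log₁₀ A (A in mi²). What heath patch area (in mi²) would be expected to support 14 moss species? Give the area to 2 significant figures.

17 mi²

14 = 6.053 × A^0.294  ⇒  A^0.294 = 14/6.053 = 2.313
ln A = ln(2.313) / 0.294 = 0.8384 / 0.294 = 2.8518
A = e^2.8518 ≈ 17.32 mi²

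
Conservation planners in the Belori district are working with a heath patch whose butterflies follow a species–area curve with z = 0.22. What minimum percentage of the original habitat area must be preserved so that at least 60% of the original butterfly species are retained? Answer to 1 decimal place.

9.8%

Need (A_new/A_old)^0.22 = 0.6, so A_new/A_old = 0.6^(1/0.22) = 0.6^4.545
ln(A_new/A_old) = ln 0.6 / 0.22 = -0.5108 / 0.22 = -2.3219
A_new/A_old = e^-2.3219 ≈ 0.09808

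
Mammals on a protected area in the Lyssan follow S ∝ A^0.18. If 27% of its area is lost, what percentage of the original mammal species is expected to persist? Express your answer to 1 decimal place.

94.5%

S_new/S_old = (A_new/A_old)^z = 0.73^0.18
= exp(0.18 × ln 0.73) = exp(0.18 × -0.3147) = exp(-0.0566) ≈ 0.9449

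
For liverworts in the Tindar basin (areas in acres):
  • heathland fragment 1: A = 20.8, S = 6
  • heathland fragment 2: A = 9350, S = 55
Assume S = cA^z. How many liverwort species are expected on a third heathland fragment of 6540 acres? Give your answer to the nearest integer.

z = ln(55/6) / ln(9350/20.8) = 2.2156 / 6.1082 = 0.3627
c = 6 / 20.8^0.3627 = 6 / 3.007 = 1.996
S₃ = 1.996 × 6540^0.3627 = 1.996 × 24.21 ≈ 48.31

48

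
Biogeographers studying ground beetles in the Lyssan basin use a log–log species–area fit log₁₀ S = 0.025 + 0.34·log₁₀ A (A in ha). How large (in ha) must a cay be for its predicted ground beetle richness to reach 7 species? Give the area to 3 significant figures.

258 ha

7 = 1.059 × A^0.34  ⇒  A^0.34 = 7/1.059 = 6.608
ln A = ln(6.608) / 0.34 = 1.8883 / 0.34 = 5.5540
A = e^5.5540 ≈ 258.3 ha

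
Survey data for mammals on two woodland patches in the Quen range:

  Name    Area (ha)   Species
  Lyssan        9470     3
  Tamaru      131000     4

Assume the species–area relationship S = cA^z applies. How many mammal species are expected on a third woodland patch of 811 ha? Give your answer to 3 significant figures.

z = ln(4/3) / ln(131000/9470) = 0.2877 / 2.6271 = 0.1095
c = 3 / 9470^0.1095 = 3 / 2.725 = 1.101
S₃ = 1.101 × 811^0.1095 = 1.101 × 2.082 ≈ 2.292

2.29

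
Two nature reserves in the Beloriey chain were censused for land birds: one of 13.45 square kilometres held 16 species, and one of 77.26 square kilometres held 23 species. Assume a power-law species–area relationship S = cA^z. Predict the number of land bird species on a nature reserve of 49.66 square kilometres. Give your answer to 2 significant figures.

z = ln(23/16) / ln(77.26/13.45) = 0.3629 / 1.7482 = 0.2076
c = 16 / 13.45^0.2076 = 16 / 1.715 = 9.328
S₃ = 9.328 × 49.66^0.2076 = 9.328 × 2.249 ≈ 20.98

21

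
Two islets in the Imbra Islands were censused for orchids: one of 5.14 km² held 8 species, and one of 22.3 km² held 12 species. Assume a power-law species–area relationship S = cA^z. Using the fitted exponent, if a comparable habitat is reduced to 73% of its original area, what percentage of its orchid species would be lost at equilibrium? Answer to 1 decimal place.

8.3%

z = ln(12/8) / ln(22.3/5.14) = 0.4055 / 1.4675 = 0.2763
S_new/S_old = (A_new/A_old)^z = 0.73^0.2763 = exp(0.2763 × -0.3147) = 0.9167
Fraction lost = 1 − 0.9167 = 0.08328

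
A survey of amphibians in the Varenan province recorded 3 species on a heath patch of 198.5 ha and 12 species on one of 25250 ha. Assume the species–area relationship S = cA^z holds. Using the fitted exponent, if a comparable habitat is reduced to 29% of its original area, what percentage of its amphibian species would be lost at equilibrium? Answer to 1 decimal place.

z = ln(12/3) / ln(25250/198.5) = 1.3863 / 4.8458 = 0.2861
S_new/S_old = (A_new/A_old)^z = 0.29^0.2861 = exp(0.2861 × -1.2379) = 0.7018
Fraction lost = 1 − 0.7018 = 0.2982

29.8%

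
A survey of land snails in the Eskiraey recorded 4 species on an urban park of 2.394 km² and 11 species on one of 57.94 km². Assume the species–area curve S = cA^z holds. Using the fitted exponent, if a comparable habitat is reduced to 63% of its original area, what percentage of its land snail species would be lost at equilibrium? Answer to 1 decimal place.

13.6%

z = ln(11/4) / ln(57.94/2.394) = 1.0116 / 3.1864 = 0.3175
S_new/S_old = (A_new/A_old)^z = 0.63^0.3175 = exp(0.3175 × -0.4620) = 0.8636
Fraction lost = 1 − 0.8636 = 0.1364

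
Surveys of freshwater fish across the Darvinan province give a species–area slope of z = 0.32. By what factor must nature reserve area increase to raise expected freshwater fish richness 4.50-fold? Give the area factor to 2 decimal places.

109.97

(A₂/A₁)^0.32 = 4.5, so A₂/A₁ = 4.5^(1/0.32) = 4.5^3.125
ln(A₂/A₁) = ln 4.5 / 0.32 = 1.5041 / 0.32 = 4.7002
A₂/A₁ = e^4.7002 ≈ 110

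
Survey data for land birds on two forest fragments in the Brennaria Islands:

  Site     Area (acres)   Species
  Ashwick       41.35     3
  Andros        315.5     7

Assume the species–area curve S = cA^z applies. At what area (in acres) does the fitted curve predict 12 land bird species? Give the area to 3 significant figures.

1150 acres

z = ln(7/3) / ln(315.5/41.35) = 0.8473 / 2.0321 = 0.4170
c = 3 / 41.35^0.4170 = 3 / 4.721 = 0.6355
A = (12/0.6355)^(1/0.4170) ⇒ ln A = ln(18.88)/0.4170 = 7.0468
A = e^7.0468 ≈ 1149 acres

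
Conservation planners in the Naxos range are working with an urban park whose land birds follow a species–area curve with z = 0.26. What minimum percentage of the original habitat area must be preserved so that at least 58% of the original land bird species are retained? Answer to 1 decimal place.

Need (A_new/A_old)^0.26 = 0.58, so A_new/A_old = 0.58^(1/0.26) = 0.58^3.846
ln(A_new/A_old) = ln 0.58 / 0.26 = -0.5447 / 0.26 = -2.0951
A_new/A_old = e^-2.0951 ≈ 0.1231

12.3%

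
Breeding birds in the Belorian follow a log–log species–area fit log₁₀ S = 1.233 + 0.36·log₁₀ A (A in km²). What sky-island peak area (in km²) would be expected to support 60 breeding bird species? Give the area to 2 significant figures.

60 = 17.1 × A^0.36  ⇒  A^0.36 = 60/17.1 = 3.509
ln A = ln(3.509) / 0.36 = 1.2553 / 0.36 = 3.4868
A = e^3.4868 ≈ 32.68 km²

33 km²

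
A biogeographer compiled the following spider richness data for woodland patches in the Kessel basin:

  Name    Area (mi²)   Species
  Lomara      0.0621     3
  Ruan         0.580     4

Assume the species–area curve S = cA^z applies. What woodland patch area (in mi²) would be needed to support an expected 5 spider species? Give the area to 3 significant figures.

3.28 mi²

z = ln(4/3) / ln(0.58/0.0621) = 0.2877 / 2.2343 = 0.1288
c = 3 / 0.0621^0.1288 = 3 / 0.6992 = 4.291
A = (5/4.291)^(1/0.1288) ⇒ ln A = ln(1.165)/0.1288 = 1.1883
A = e^1.1883 ≈ 3.282 mi²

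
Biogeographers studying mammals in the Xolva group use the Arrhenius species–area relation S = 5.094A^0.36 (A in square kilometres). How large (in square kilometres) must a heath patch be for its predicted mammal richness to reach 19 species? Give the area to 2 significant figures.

19 = 5.094 × A^0.36  ⇒  A^0.36 = 19/5.094 = 3.73
ln A = ln(3.73) / 0.36 = 1.3164 / 0.36 = 3.6566
A = e^3.6566 ≈ 38.73 square kilometres

39 square kilometres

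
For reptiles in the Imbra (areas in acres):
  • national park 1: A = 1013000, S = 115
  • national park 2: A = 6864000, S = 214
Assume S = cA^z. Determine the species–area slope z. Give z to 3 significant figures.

Taking logs: ln S = ln c + z ln A, so z = (ln S₂ − ln S₁)/(ln A₂ − ln A₁).
z = ln(214/115) / ln(6864000/1013000) = ln(1.861) / ln(6.776) = 0.6210 / 1.9134 = 0.3246

0.325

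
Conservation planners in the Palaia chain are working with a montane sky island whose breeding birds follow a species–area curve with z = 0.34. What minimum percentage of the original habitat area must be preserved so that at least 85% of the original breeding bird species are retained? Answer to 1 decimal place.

Need (A_new/A_old)^0.34 = 0.85, so A_new/A_old = 0.85^(1/0.34) = 0.85^2.941
ln(A_new/A_old) = ln 0.85 / 0.34 = -0.1625 / 0.34 = -0.4780
A_new/A_old = e^-0.4780 ≈ 0.62

62.0%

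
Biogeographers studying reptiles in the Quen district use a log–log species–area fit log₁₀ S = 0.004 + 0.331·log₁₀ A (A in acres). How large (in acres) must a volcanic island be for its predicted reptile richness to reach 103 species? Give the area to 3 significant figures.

103 = 1.009 × A^0.331  ⇒  A^0.331 = 103/1.009 = 102.1
ln A = ln(102.1) / 0.331 = 4.6255 / 0.331 = 13.9744
A = e^13.9744 ≈ 1172181 acres

1170000 acres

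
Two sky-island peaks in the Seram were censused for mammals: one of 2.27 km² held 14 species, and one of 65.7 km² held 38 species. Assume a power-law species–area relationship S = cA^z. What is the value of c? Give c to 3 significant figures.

11.0

z = ln(S₂/S₁) / ln(A₂/A₁) = ln(38/14) / ln(65.7/2.27) = 0.9985 / 3.3653 = 0.2967
c = S₁ / A₁^z = 14 / 2.27^0.2967 = 14 / 1.275 = 10.98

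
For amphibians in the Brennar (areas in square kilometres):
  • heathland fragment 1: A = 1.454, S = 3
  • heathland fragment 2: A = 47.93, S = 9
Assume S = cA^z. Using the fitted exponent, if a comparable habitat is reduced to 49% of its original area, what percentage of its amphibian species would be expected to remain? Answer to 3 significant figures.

z = ln(9/3) / ln(47.93/1.454) = 1.0986 / 3.4954 = 0.3143
S_new/S_old = (A_new/A_old)^z = 0.49^0.3143 = exp(0.3143 × -0.7133) = 0.7992

79.9%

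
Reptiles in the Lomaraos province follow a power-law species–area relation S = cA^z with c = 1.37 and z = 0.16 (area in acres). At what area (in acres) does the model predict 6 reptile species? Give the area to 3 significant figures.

10200 acres

6 = 1.37 × A^0.16  ⇒  A^0.16 = 6/1.37 = 4.38
ln A = ln(4.38) / 0.16 = 1.4769 / 0.16 = 9.2309
A = e^9.2309 ≈ 10208 acres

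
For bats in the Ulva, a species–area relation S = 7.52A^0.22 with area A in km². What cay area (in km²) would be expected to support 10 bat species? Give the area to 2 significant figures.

10 = 7.52 × A^0.22  ⇒  A^0.22 = 10/7.52 = 1.33
ln A = ln(1.33) / 0.22 = 0.2850 / 0.22 = 1.2955
A = e^1.2955 ≈ 3.653 km²

3.7 km²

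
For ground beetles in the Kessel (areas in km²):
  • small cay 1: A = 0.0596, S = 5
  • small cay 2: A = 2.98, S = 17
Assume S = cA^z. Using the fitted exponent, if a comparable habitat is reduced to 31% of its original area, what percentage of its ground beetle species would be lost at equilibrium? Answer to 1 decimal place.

z = ln(17/5) / ln(2.98/0.0596) = 1.2238 / 3.9120 = 0.3128
S_new/S_old = (A_new/A_old)^z = 0.31^0.3128 = exp(0.3128 × -1.1712) = 0.6932
Fraction lost = 1 − 0.6932 = 0.3068

30.7%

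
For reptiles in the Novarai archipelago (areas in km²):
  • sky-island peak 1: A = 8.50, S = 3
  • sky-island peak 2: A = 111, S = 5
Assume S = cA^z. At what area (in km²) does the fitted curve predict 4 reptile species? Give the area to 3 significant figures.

z = ln(5/3) / ln(111/8.5) = 0.5108 / 2.5695 = 0.1988
c = 3 / 8.5^0.1988 = 3 / 1.53 = 1.96
A = (4/1.96)^(1/0.1988) ⇒ ln A = ln(2.04)/0.1988 = 3.5871
A = e^3.5871 ≈ 36.13 km²

36.1 km²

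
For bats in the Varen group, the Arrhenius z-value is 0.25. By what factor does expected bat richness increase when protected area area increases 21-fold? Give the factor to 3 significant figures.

2.14

S₂/S₁ = (A₂/A₁)^z = 21^0.25
ln(S₂/S₁) = 0.25 × ln 21 = 0.25 × 3.0445 = 0.7611
S₂/S₁ = e^0.7611 ≈ 2.141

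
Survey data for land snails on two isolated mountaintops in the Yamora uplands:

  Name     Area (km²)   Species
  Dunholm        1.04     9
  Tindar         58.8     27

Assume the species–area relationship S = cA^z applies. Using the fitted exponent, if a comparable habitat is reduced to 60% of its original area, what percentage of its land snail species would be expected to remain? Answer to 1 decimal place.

87.0%

z = ln(27/9) / ln(58.8/1.04) = 1.0986 / 4.0349 = 0.2723
S_new/S_old = (A_new/A_old)^z = 0.6^0.2723 = exp(0.2723 × -0.5108) = 0.8702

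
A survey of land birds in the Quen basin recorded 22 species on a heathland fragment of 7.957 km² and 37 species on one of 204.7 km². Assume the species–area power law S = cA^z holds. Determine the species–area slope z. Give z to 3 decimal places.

Taking logs: ln S = ln c + z ln A, so z = (ln S₂ − ln S₁)/(ln A₂ − ln A₁).
z = ln(37/22) / ln(204.7/7.957) = ln(1.682) / ln(25.73) = 0.5199 / 3.2475 = 0.1601

0.160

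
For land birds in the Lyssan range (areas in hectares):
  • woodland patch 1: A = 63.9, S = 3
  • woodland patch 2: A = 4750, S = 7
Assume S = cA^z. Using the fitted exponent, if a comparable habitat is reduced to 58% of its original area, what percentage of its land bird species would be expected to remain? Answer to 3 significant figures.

89.8%

z = ln(7/3) / ln(4750/63.9) = 0.8473 / 4.3086 = 0.1967
S_new/S_old = (A_new/A_old)^z = 0.58^0.1967 = exp(0.1967 × -0.5447) = 0.8984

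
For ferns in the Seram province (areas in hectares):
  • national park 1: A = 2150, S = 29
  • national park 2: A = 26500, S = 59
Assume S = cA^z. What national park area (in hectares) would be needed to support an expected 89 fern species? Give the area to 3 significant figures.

113000 hectares

z = ln(59/29) / ln(26500/2150) = 0.7102 / 2.5117 = 0.2828
c = 29 / 2150^0.2828 = 29 / 8.757 = 3.312
A = (89/3.312)^(1/0.2828) ⇒ ln A = ln(26.87)/0.2828 = 11.6387
A = e^11.6387 ≈ 113402 hectares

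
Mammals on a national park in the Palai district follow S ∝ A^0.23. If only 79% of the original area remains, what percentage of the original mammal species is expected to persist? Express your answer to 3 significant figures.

S_new/S_old = (A_new/A_old)^z = 0.79^0.23
= exp(0.23 × ln 0.79) = exp(0.23 × -0.2357) = exp(-0.0542) ≈ 0.9472

94.7%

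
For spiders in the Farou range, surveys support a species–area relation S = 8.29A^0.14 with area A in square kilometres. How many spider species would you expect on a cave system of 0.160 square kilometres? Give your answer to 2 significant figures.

S = 8.29 × 0.16^0.14 = 8.29 × 0.7737 ≈ 6.414

6.4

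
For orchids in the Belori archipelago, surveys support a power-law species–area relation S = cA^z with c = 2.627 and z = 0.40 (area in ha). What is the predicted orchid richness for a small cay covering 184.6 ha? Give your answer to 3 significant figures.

21.2

S = 2.627 × 184.6^0.4
ln S = ln 2.627 + 0.4 × ln 184.6 = 0.9658 + 0.4 × 5.2182 = 3.0531
S = e^3.0531 ≈ 21.18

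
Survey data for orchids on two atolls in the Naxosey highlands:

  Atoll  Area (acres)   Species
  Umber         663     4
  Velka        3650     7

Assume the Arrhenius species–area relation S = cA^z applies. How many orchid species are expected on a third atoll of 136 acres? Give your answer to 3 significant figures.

2.38

z = ln(7/4) / ln(3650/663) = 0.5596 / 1.7057 = 0.3281
c = 4 / 663^0.3281 = 4 / 8.427 = 0.4746
S₃ = 0.4746 × 136^0.3281 = 0.4746 × 5.012 ≈ 2.379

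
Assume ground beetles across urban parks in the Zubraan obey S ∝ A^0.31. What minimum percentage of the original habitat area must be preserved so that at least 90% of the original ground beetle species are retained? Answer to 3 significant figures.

71.2%

Need (A_new/A_old)^0.31 = 0.9, so A_new/A_old = 0.9^(1/0.31) = 0.9^3.226
ln(A_new/A_old) = ln 0.9 / 0.31 = -0.1054 / 0.31 = -0.3399
A_new/A_old = e^-0.3399 ≈ 0.7119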